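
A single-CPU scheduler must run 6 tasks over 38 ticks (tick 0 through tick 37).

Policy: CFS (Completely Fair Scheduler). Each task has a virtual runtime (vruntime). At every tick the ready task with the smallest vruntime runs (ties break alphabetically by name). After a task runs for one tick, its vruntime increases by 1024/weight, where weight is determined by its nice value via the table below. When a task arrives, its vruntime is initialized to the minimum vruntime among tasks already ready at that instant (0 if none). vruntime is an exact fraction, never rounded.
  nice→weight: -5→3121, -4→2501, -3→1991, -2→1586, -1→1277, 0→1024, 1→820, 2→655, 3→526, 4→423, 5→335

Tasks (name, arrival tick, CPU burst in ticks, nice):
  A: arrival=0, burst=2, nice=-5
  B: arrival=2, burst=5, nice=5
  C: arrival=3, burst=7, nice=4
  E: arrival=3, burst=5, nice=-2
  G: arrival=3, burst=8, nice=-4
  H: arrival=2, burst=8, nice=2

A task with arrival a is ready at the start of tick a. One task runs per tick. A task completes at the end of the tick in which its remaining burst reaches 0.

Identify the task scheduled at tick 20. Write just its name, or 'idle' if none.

t=0: vr[A=0] → run A
t=1: vr[A=1024/3121] → run A
t=2: vr[B=0 H=0] → run B
t=3: vr[B=1024/335 C=0 E=0 G=0 H=0] → run C
t=4: vr[B=1024/335 C=1024/423 E=0 G=0 H=0] → run E
t=5: vr[B=1024/335 C=1024/423 E=512/793 G=0 H=0] → run G
t=6: vr[B=1024/335 C=1024/423 E=512/793 G=1024/2501 H=0] → run H
t=7: vr[B=1024/335 C=1024/423 E=512/793 G=1024/2501 H=1024/655] → run G
t=8: vr[B=1024/335 C=1024/423 E=512/793 G=2048/2501 H=1024/655] → run E
t=9: vr[B=1024/335 C=1024/423 E=1024/793 G=2048/2501 H=1024/655] → run G
t=10: vr[B=1024/335 C=1024/423 E=1024/793 G=3072/2501 H=1024/655] → run G
t=11: vr[B=1024/335 C=1024/423 E=1024/793 G=4096/2501 H=1024/655] → run E
t=12: vr[B=1024/335 C=1024/423 E=1536/793 G=4096/2501 H=1024/655] → run H
t=13: vr[B=1024/335 C=1024/423 E=1536/793 G=4096/2501 H=2048/655] → run G
t=14: vr[B=1024/335 C=1024/423 E=1536/793 G=5120/2501 H=2048/655] → run E
t=15: vr[B=1024/335 C=1024/423 E=2048/793 G=5120/2501 H=2048/655] → run G
t=16: vr[B=1024/335 C=1024/423 E=2048/793 G=6144/2501 H=2048/655] → run C
t=17: vr[B=1024/335 C=2048/423 E=2048/793 G=6144/2501 H=2048/655] → run G
t=18: vr[B=1024/335 C=2048/423 E=2048/793 G=7168/2501 H=2048/655] → run E
t=19: vr[B=1024/335 C=2048/423 G=7168/2501 H=2048/655] → run G
t=20: vr[B=1024/335 C=2048/423 H=2048/655] → run B
t=21: vr[B=2048/335 C=2048/423 H=2048/655] → run H
t=22: vr[B=2048/335 C=2048/423 H=3072/655] → run H
t=23: vr[B=2048/335 C=2048/423 H=4096/655] → run C
t=24: vr[B=2048/335 C=1024/141 H=4096/655] → run B
t=25: vr[B=3072/335 C=1024/141 H=4096/655] → run H
t=26: vr[B=3072/335 C=1024/141 H=1024/131] → run C
t=27: vr[B=3072/335 C=4096/423 H=1024/131] → run H
t=28: vr[B=3072/335 C=4096/423 H=6144/655] → run B
t=29: vr[B=4096/335 C=4096/423 H=6144/655] → run H
t=30: vr[B=4096/335 C=4096/423 H=7168/655] → run C
t=31: vr[B=4096/335 C=5120/423 H=7168/655] → run H
t=32: vr[B=4096/335 C=5120/423] → run C
t=33: vr[B=4096/335 C=2048/141] → run B
t=34: vr[C=2048/141] → run C
t=35: (idle)
t=36: (idle)
t=37: (idle)

running at tick 20 = B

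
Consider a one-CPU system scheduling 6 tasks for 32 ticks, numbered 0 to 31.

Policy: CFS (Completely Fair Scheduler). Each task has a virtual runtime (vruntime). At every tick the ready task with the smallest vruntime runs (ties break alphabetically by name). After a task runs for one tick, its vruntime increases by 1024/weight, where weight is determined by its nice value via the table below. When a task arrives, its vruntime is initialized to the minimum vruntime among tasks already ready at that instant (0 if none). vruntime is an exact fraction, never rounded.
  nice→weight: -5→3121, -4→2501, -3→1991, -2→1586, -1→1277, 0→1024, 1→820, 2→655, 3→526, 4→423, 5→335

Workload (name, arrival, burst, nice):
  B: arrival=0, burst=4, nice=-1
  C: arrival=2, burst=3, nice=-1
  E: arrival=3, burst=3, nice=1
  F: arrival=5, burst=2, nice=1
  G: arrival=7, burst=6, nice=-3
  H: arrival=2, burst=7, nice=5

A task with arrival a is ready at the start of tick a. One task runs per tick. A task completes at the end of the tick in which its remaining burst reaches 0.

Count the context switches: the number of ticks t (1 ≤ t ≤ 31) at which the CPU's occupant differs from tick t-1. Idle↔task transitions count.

t=0: vr[B=0] → run B
t=1: vr[B=1024/1277] → run B
t=2: vr[B=2048/1277 C=2048/1277 H=2048/1277] → run B
t=3: vr[B=3072/1277 C=2048/1277 E=2048/1277 H=2048/1277] → run C
t=4: vr[B=3072/1277 C=3072/1277 E=2048/1277 H=2048/1277] → run E
t=5: vr[B=3072/1277 C=3072/1277 E=746752/261785 F=2048/1277 H=2048/1277] → run F
t=6: vr[B=3072/1277 C=3072/1277 E=746752/261785 F=746752/261785 H=2048/1277] → run H
t=7: vr[B=3072/1277 C=3072/1277 E=746752/261785 F=746752/261785 G=3072/1277 H=1993728/427795] → run B
t=8: vr[C=3072/1277 E=746752/261785 F=746752/261785 G=3072/1277 H=1993728/427795] → run C
t=9: vr[C=4096/1277 E=746752/261785 F=746752/261785 G=3072/1277 H=1993728/427795] → run G
t=10: vr[C=4096/1277 E=746752/261785 F=746752/261785 G=7424000/2542507 H=1993728/427795] → run E
t=11: vr[C=4096/1277 E=1073664/261785 F=746752/261785 G=7424000/2542507 H=1993728/427795] → run F
t=12: vr[C=4096/1277 E=1073664/261785 G=7424000/2542507 H=1993728/427795] → run G
t=13: vr[C=4096/1277 E=1073664/261785 G=8731648/2542507 H=1993728/427795] → run C
t=14: vr[E=1073664/261785 G=8731648/2542507 H=1993728/427795] → run G
t=15: vr[E=1073664/261785 G=10039296/2542507 H=1993728/427795] → run G
t=16: vr[E=1073664/261785 G=11346944/2542507 H=1993728/427795] → run E
t=17: vr[G=11346944/2542507 H=1993728/427795] → run G
t=18: vr[G=12654592/2542507 H=1993728/427795] → run H
t=19: vr[G=12654592/2542507 H=3301376/427795] → run G
t=20: vr[H=3301376/427795] → run H
t=21: vr[H=4609024/427795] → run H
t=22: vr[H=5916672/427795] → run H
t=23: vr[H=1444864/85559] → run H
t=24: vr[H=8531968/427795] → run H
t=25: (idle)
t=26: (idle)
t=27: (idle)
t=28: (idle)
t=29: (idle)
t=30: (idle)
t=31: (idle)

context switches = 18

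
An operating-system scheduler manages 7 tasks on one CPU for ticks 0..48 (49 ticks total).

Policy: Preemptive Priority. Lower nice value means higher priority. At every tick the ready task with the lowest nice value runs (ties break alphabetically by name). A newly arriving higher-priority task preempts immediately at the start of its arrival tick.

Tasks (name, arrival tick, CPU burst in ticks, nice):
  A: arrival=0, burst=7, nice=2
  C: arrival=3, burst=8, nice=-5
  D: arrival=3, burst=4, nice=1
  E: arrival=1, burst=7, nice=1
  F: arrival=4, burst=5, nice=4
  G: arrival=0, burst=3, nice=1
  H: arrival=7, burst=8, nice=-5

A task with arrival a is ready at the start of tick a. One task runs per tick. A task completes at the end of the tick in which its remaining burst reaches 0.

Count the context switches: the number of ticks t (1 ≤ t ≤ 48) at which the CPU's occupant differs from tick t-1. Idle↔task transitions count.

context switches = 9

t=0: ready={A,G} → run G
t=1: ready={A,E,G} → run E
t=2: ready={A,E,G} → run E
t=3: ready={A,C,D,E,G} → run C
t=4: ready={A,C,D,E,F,G} → run C
t=5: ready={A,C,D,E,F,G} → run C
t=6: ready={A,C,D,E,F,G} → run C
t=7: ready={A,C,D,E,F,G,H} → run C
t=8: ready={A,C,D,E,F,G,H} → run C
t=9: ready={A,C,D,E,F,G,H} → run C
t=10: ready={A,C,D,E,F,G,H} → run C
t=11: ready={A,D,E,F,G,H} → run H
t=12: ready={A,D,E,F,G,H} → run H
t=13: ready={A,D,E,F,G,H} → run H
t=14: ready={A,D,E,F,G,H} → run H
t=15: ready={A,D,E,F,G,H} → run H
t=16: ready={A,D,E,F,G,H} → run H
t=17: ready={A,D,E,F,G,H} → run H
t=18: ready={A,D,E,F,G,H} → run H
t=19: ready={A,D,E,F,G} → run D
t=20: ready={A,D,E,F,G} → run D
t=21: ready={A,D,E,F,G} → run D
t=22: ready={A,D,E,F,G} → run D
t=23: ready={A,E,F,G} → run E
t=24: ready={A,E,F,G} → run E
t=25: ready={A,E,F,G} → run E
t=26: ready={A,E,F,G} → run E
t=27: ready={A,E,F,G} → run E
t=28: ready={A,F,G} → run G
t=29: ready={A,F,G} → run G
t=30: ready={A,F} → run A
t=31: ready={A,F} → run A
t=32: ready={A,F} → run A
t=33: ready={A,F} → run A
t=34: ready={A,F} → run A
t=35: ready={A,F} → run A
t=36: ready={A,F} → run A
t=37: ready={F} → run F
t=38: ready={F} → run F
t=39: ready={F} → run F
t=40: ready={F} → run F
t=41: ready={F} → run F
t=42: (idle)
t=43: (idle)
t=44: (idle)
t=45: (idle)
t=46: (idle)
t=47: (idle)
t=48: (idle)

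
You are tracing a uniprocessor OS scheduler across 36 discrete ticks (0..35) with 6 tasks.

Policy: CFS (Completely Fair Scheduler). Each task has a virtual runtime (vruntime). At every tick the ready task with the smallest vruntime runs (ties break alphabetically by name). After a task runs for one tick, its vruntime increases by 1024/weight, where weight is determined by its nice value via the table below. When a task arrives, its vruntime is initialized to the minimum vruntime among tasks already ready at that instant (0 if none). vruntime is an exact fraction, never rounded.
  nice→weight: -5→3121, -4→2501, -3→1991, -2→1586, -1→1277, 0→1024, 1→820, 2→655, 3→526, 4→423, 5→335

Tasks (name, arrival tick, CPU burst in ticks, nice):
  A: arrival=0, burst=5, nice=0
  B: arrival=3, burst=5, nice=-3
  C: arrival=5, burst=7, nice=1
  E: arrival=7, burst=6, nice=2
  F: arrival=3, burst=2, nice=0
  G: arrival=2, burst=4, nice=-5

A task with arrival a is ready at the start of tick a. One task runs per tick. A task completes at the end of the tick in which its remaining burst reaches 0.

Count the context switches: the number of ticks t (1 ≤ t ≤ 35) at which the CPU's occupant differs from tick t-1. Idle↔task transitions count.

t=0: vr[A=0] → run A
t=1: vr[A=1] → run A
t=2: vr[A=2 G=2] → run A
t=3: vr[A=3 B=2 F=2 G=2] → run B
t=4: vr[A=3 B=5006/1991 F=2 G=2] → run F
t=5: vr[A=3 B=5006/1991 C=2 F=3 G=2] → run C
t=6: vr[A=3 B=5006/1991 C=666/205 F=3 G=2] → run G
t=7: vr[A=3 B=5006/1991 C=666/205 E=7266/3121 F=3 G=7266/3121] → run E
t=8: vr[A=3 B=5006/1991 C=666/205 E=7955134/2044255 F=3 G=7266/3121] → run G
t=9: vr[A=3 B=5006/1991 C=666/205 E=7955134/2044255 F=3 G=8290/3121] → run B
t=10: vr[A=3 B=6030/1991 C=666/205 E=7955134/2044255 F=3 G=8290/3121] → run G
t=11: vr[A=3 B=6030/1991 C=666/205 E=7955134/2044255 F=3 G=9314/3121] → run G
t=12: vr[A=3 B=6030/1991 C=666/205 E=7955134/2044255 F=3] → run A
t=13: vr[A=4 B=6030/1991 C=666/205 E=7955134/2044255 F=3] → run F
t=14: vr[A=4 B=6030/1991 C=666/205 E=7955134/2044255] → run B
t=15: vr[A=4 B=7054/1991 C=666/205 E=7955134/2044255] → run C
t=16: vr[A=4 B=7054/1991 C=922/205 E=7955134/2044255] → run B
t=17: vr[A=4 B=8078/1991 C=922/205 E=7955134/2044255] → run E
t=18: vr[A=4 B=8078/1991 C=922/205 E=11151038/2044255] → run A
t=19: vr[B=8078/1991 C=922/205 E=11151038/2044255] → run B
t=20: vr[C=922/205 E=11151038/2044255] → run C
t=21: vr[C=1178/205 E=11151038/2044255] → run E
t=22: vr[C=1178/205 E=14346942/2044255] → run C
t=23: vr[C=1434/205 E=14346942/2044255] → run C
t=24: vr[C=338/41 E=14346942/2044255] → run E
t=25: vr[C=338/41 E=17542846/2044255] → run C
t=26: vr[C=1946/205 E=17542846/2044255] → run E
t=27: vr[C=1946/205 E=4147750/408851] → run C
t=28: vr[E=4147750/408851] → run E
t=29: (idle)
t=30: (idle)
t=31: (idle)
t=32: (idle)
t=33: (idle)
t=34: (idle)
t=35: (idle)

context switches = 25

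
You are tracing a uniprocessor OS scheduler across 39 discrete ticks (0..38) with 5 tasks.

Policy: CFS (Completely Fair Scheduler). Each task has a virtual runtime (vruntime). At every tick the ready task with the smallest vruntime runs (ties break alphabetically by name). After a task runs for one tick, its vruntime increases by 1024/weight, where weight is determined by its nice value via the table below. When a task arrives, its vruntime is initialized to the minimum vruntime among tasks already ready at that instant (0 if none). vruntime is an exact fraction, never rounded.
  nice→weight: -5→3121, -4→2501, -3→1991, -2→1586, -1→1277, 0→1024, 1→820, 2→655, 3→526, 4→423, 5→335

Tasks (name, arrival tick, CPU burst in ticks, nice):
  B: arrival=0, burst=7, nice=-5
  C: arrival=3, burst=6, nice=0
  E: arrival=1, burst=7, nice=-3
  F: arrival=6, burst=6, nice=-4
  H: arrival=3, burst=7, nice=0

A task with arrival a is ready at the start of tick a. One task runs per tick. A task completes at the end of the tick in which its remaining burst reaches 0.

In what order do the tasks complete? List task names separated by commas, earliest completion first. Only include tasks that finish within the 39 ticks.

completion order = B, F, E, C, H

t=0: vr[B=0] → run B
t=1: vr[B=1024/3121 E=1024/3121] → run B
t=2: vr[B=2048/3121 E=1024/3121] → run E
t=3: vr[B=2048/3121 C=2048/3121 E=5234688/6213911 H=2048/3121] → run B
t=4: vr[B=3072/3121 C=2048/3121 E=5234688/6213911 H=2048/3121] → run C
t=5: vr[B=3072/3121 C=5169/3121 E=5234688/6213911 H=2048/3121] → run H
t=6: vr[B=3072/3121 C=5169/3121 E=5234688/6213911 F=5234688/6213911 H=5169/3121] → run E
t=7: vr[B=3072/3121 C=5169/3121 E=8430592/6213911 F=5234688/6213911 H=5169/3121] → run F
t=8: vr[B=3072/3121 C=5169/3121 E=8430592/6213911 F=19454999552/15540991411 H=5169/3121] → run B
t=9: vr[B=4096/3121 C=5169/3121 E=8430592/6213911 F=19454999552/15540991411 H=5169/3121] → run F
t=10: vr[B=4096/3121 C=5169/3121 E=8430592/6213911 F=25818044416/15540991411 H=5169/3121] → run B
t=11: vr[B=5120/3121 C=5169/3121 E=8430592/6213911 F=25818044416/15540991411 H=5169/3121] → run E
t=12: vr[B=5120/3121 C=5169/3121 E=11626496/6213911 F=25818044416/15540991411 H=5169/3121] → run B
t=13: vr[B=6144/3121 C=5169/3121 E=11626496/6213911 F=25818044416/15540991411 H=5169/3121] → run C
t=14: vr[B=6144/3121 C=8290/3121 E=11626496/6213911 F=25818044416/15540991411 H=5169/3121] → run H
t=15: vr[B=6144/3121 C=8290/3121 E=11626496/6213911 F=25818044416/15540991411 H=8290/3121] → run F
t=16: vr[B=6144/3121 C=8290/3121 E=11626496/6213911 F=32181089280/15540991411 H=8290/3121] → run E
t=17: vr[B=6144/3121 C=8290/3121 E=14822400/6213911 F=32181089280/15540991411 H=8290/3121] → run B
t=18: vr[C=8290/3121 E=14822400/6213911 F=32181089280/15540991411 H=8290/3121] → run F
t=19: vr[C=8290/3121 E=14822400/6213911 F=38544134144/15540991411 H=8290/3121] → run E
t=20: vr[C=8290/3121 E=18018304/6213911 F=38544134144/15540991411 H=8290/3121] → run F
t=21: vr[C=8290/3121 E=18018304/6213911 F=44907179008/15540991411 H=8290/3121] → run C
t=22: vr[C=11411/3121 E=18018304/6213911 F=44907179008/15540991411 H=8290/3121] → run H
t=23: vr[C=11411/3121 E=18018304/6213911 F=44907179008/15540991411 H=11411/3121] → run F
t=24: vr[C=11411/3121 E=18018304/6213911 H=11411/3121] → run E
t=25: vr[C=11411/3121 E=21214208/6213911 H=11411/3121] → run E
t=26: vr[C=11411/3121 H=11411/3121] → run C
t=27: vr[C=14532/3121 H=11411/3121] → run H
t=28: vr[C=14532/3121 H=14532/3121] → run C
t=29: vr[C=17653/3121 H=14532/3121] → run H
t=30: vr[C=17653/3121 H=17653/3121] → run C
t=31: vr[H=17653/3121] → run H
t=32: vr[H=20774/3121] → run H
t=33: (idle)
t=34: (idle)
t=35: (idle)
t=36: (idle)
t=37: (idle)
t=38: (idle)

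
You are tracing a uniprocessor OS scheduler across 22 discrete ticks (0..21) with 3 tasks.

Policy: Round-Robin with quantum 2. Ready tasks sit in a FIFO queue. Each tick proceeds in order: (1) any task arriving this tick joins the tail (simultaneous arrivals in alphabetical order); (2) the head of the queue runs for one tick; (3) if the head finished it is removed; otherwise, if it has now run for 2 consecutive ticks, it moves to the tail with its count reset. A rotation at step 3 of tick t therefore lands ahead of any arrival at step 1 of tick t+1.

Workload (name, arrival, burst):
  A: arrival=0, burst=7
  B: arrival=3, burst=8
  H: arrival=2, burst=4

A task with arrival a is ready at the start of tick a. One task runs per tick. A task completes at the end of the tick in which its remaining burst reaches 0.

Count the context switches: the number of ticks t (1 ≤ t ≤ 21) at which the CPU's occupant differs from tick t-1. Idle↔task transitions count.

context switches = 8

t=0: queue=[A] q_used=0 → run A
t=1: queue=[A] q_used=1 → run A
t=2: queue=[A,H] q_used=0 → run A
t=3: queue=[A,H,B] q_used=1 → run A
t=4: queue=[H,B,A] q_used=0 → run H
t=5: queue=[H,B,A] q_used=1 → run H
t=6: queue=[B,A,H] q_used=0 → run B
t=7: queue=[B,A,H] q_used=1 → run B
t=8: queue=[A,H,B] q_used=0 → run A
t=9: queue=[A,H,B] q_used=1 → run A
t=10: queue=[H,B,A] q_used=0 → run H
t=11: queue=[H,B,A] q_used=1 → run H
t=12: queue=[B,A] q_used=0 → run B
t=13: queue=[B,A] q_used=1 → run B
t=14: queue=[A,B] q_used=0 → run A
t=15: queue=[B] q_used=0 → run B
t=16: queue=[B] q_used=1 → run B
t=17: queue=[B] q_used=0 → run B
t=18: queue=[B] q_used=1 → run B
t=19: (idle)
t=20: (idle)
t=21: (idle)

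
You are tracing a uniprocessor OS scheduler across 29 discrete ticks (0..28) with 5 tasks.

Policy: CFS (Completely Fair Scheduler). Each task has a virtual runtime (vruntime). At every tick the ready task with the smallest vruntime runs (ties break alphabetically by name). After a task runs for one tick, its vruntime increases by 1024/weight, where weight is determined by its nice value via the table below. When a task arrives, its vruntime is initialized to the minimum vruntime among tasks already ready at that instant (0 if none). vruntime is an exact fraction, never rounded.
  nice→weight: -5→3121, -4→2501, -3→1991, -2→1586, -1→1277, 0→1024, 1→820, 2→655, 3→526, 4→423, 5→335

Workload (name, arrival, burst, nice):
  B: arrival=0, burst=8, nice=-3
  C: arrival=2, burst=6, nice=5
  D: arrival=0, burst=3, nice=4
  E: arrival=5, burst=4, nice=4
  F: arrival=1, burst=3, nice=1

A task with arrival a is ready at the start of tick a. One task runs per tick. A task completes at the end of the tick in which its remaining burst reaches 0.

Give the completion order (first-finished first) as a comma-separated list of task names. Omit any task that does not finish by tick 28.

t=0: vr[B=0 D=0] → run B
t=1: vr[B=1024/1991 D=0 F=0] → run D
t=2: vr[B=1024/1991 C=0 D=1024/423 F=0] → run C
t=3: vr[B=1024/1991 C=1024/335 D=1024/423 F=0] → run F
t=4: vr[B=1024/1991 C=1024/335 D=1024/423 F=256/205] → run B
t=5: vr[B=2048/1991 C=1024/335 D=1024/423 E=2048/1991 F=256/205] → run B
t=6: vr[B=3072/1991 C=1024/335 D=1024/423 E=2048/1991 F=256/205] → run E
t=7: vr[B=3072/1991 C=1024/335 D=1024/423 E=2905088/842193 F=256/205] → run F
t=8: vr[B=3072/1991 C=1024/335 D=1024/423 E=2905088/842193 F=512/205] → run B
t=9: vr[B=4096/1991 C=1024/335 D=1024/423 E=2905088/842193 F=512/205] → run B
t=10: vr[B=5120/1991 C=1024/335 D=1024/423 E=2905088/842193 F=512/205] → run D
t=11: vr[B=5120/1991 C=1024/335 D=2048/423 E=2905088/842193 F=512/205] → run F
t=12: vr[B=5120/1991 C=1024/335 D=2048/423 E=2905088/842193] → run B
t=13: vr[B=6144/1991 C=1024/335 D=2048/423 E=2905088/842193] → run C
t=14: vr[B=6144/1991 C=2048/335 D=2048/423 E=2905088/842193] → run B
t=15: vr[B=7168/1991 C=2048/335 D=2048/423 E=2905088/842193] → run E
t=16: vr[B=7168/1991 C=2048/335 D=2048/423 E=4943872/842193] → run B
t=17: vr[C=2048/335 D=2048/423 E=4943872/842193] → run D
t=18: vr[C=2048/335 E=4943872/842193] → run E
t=19: vr[C=2048/335 E=2327552/280731] → run C
t=20: vr[C=3072/335 E=2327552/280731] → run E
t=21: vr[C=3072/335] → run C
t=22: vr[C=4096/335] → run C
t=23: vr[C=1024/67] → run C
t=24: (idle)
t=25: (idle)
t=26: (idle)
t=27: (idle)
t=28: (idle)

completion order = F, B, D, E, C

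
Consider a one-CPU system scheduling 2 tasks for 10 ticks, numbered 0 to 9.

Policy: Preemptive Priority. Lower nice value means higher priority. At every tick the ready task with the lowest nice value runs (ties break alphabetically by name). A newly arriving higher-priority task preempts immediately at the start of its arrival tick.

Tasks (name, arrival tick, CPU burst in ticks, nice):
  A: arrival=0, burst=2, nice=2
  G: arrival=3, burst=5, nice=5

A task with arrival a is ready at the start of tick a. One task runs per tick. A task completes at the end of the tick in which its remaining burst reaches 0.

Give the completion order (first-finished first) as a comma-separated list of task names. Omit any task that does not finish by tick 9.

t=0: ready={A} → run A
t=1: ready={A} → run A
t=2: (idle)
t=3: ready={G} → run G
t=4: ready={G} → run G
t=5: ready={G} → run G
t=6: ready={G} → run G
t=7: ready={G} → run G
t=8: (idle)
t=9: (idle)

completion order = A, G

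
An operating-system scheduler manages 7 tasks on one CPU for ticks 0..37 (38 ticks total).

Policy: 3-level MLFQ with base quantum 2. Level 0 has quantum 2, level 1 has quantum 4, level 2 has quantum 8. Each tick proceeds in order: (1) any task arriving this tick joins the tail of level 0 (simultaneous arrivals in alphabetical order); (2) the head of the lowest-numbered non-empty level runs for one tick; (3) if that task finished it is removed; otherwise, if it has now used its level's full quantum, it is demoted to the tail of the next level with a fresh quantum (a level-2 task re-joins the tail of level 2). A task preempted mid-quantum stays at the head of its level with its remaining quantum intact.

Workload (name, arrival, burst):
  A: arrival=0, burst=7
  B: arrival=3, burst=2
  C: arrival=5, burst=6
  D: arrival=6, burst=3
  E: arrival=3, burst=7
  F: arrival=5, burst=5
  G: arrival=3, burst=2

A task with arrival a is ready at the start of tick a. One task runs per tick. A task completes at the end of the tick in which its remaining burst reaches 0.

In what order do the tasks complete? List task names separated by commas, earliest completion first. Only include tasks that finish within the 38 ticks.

completion order = B, G, C, F, D, A, E

t=0: L0/L1/L2 = A/-/- → run A
t=1: L0/L1/L2 = A/-/- → run A
t=2: L0/L1/L2 = -/A/- → run A
t=3: L0/L1/L2 = BEG/A/- → run B
t=4: L0/L1/L2 = BEG/A/- → run B
t=5: L0/L1/L2 = EGCF/A/- → run E
t=6: L0/L1/L2 = EGCFD/A/- → run E
t=7: L0/L1/L2 = GCFD/AE/- → run G
t=8: L0/L1/L2 = GCFD/AE/- → run G
t=9: L0/L1/L2 = CFD/AE/- → run C
t=10: L0/L1/L2 = CFD/AE/- → run C
t=11: L0/L1/L2 = FD/AEC/- → run F
t=12: L0/L1/L2 = FD/AEC/- → run F
t=13: L0/L1/L2 = D/AECF/- → run D
t=14: L0/L1/L2 = D/AECF/- → run D
t=15: L0/L1/L2 = -/AECFD/- → run A
t=16: L0/L1/L2 = -/AECFD/- → run A
t=17: L0/L1/L2 = -/AECFD/- → run A
t=18: L0/L1/L2 = -/ECFD/A → run E
t=19: L0/L1/L2 = -/ECFD/A → run E
t=20: L0/L1/L2 = -/ECFD/A → run E
t=21: L0/L1/L2 = -/ECFD/A → run E
t=22: L0/L1/L2 = -/CFD/AE → run C
t=23: L0/L1/L2 = -/CFD/AE → run C
t=24: L0/L1/L2 = -/CFD/AE → run C
t=25: L0/L1/L2 = -/CFD/AE → run C
t=26: L0/L1/L2 = -/FD/AE → run F
t=27: L0/L1/L2 = -/FD/AE → run F
t=28: L0/L1/L2 = -/FD/AE → run F
t=29: L0/L1/L2 = -/D/AE → run D
t=30: L0/L1/L2 = -/-/AE → run A
t=31: L0/L1/L2 = -/-/E → run E
t=32: (idle)
t=33: (idle)
t=34: (idle)
t=35: (idle)
t=36: (idle)
t=37: (idle)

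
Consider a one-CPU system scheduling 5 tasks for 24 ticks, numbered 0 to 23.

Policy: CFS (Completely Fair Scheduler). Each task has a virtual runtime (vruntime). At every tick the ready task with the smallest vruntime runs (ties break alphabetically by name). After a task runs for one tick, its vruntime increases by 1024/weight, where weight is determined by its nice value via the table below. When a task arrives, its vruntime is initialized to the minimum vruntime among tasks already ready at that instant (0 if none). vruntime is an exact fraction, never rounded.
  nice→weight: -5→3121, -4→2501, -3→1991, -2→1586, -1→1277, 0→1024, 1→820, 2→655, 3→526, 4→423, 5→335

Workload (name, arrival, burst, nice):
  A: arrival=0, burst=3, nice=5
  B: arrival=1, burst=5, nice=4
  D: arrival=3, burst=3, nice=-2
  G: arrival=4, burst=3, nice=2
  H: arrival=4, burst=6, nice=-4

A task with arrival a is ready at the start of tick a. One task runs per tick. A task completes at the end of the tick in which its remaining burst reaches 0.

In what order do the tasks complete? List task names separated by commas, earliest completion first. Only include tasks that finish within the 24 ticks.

t=0: vr[A=0] → run A
t=1: vr[A=1024/335 B=1024/335] → run A
t=2: vr[A=2048/335 B=1024/335] → run B
t=3: vr[A=2048/335 B=776192/141705 D=776192/141705] → run B
t=4: vr[A=2048/335 B=1119232/141705 D=776192/141705 G=776192/141705 H=776192/141705] → run D
t=5: vr[A=2048/335 B=1119232/141705 D=688073216/112372065 G=776192/141705 H=776192/141705] → run G
t=6: vr[A=2048/335 B=1119232/141705 D=688073216/112372065 G=130702336/18563355 H=776192/141705] → run H
t=7: vr[A=2048/335 B=1119232/141705 D=688073216/112372065 G=130702336/18563355 H=2086362112/354404205] → run H
t=8: vr[A=2048/335 B=1119232/141705 D=688073216/112372065 G=130702336/18563355 H=2231468032/354404205] → run A
t=9: vr[B=1119232/141705 D=688073216/112372065 G=130702336/18563355 H=2231468032/354404205] → run D
t=10: vr[B=1119232/141705 D=760626176/112372065 G=130702336/18563355 H=2231468032/354404205] → run H
t=11: vr[B=1119232/141705 D=760626176/112372065 G=130702336/18563355 H=2376573952/354404205] → run H
t=12: vr[B=1119232/141705 D=760626176/112372065 G=130702336/18563355 H=2521679872/354404205] → run D
t=13: vr[B=1119232/141705 G=130702336/18563355 H=2521679872/354404205] → run G
t=14: vr[B=1119232/141705 G=31944704/3712671 H=2521679872/354404205] → run H
t=15: vr[B=1119232/141705 G=31944704/3712671 H=2666785792/354404205] → run H
t=16: vr[B=1119232/141705 G=31944704/3712671] → run B
t=17: vr[B=487424/47235 G=31944704/3712671] → run G
t=18: vr[B=487424/47235] → run B
t=19: vr[B=1805312/141705] → run B
t=20: (idle)
t=21: (idle)
t=22: (idle)
t=23: (idle)

completion order = A, D, H, G, B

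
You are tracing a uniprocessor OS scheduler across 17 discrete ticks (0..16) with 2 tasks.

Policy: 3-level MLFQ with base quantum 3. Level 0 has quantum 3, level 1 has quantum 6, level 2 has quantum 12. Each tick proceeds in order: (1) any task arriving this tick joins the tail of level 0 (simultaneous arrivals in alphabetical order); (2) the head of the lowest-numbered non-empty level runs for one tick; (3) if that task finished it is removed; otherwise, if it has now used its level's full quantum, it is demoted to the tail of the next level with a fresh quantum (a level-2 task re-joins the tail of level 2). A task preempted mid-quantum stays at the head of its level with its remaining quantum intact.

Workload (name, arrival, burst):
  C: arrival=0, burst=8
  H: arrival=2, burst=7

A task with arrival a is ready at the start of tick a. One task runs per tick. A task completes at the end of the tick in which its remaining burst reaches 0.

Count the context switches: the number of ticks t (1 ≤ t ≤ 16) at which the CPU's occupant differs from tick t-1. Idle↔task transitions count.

context switches = 4

t=0: L0/L1/L2 = C/-/- → run C
t=1: L0/L1/L2 = C/-/- → run C
t=2: L0/L1/L2 = CH/-/- → run C
t=3: L0/L1/L2 = H/C/- → run H
t=4: L0/L1/L2 = H/C/- → run H
t=5: L0/L1/L2 = H/C/- → run H
t=6: L0/L1/L2 = -/CH/- → run C
t=7: L0/L1/L2 = -/CH/- → run C
t=8: L0/L1/L2 = -/CH/- → run C
t=9: L0/L1/L2 = -/CH/- → run C
t=10: L0/L1/L2 = -/CH/- → run C
t=11: L0/L1/L2 = -/H/- → run H
t=12: L0/L1/L2 = -/H/- → run H
t=13: L0/L1/L2 = -/H/- → run H
t=14: L0/L1/L2 = -/H/- → run H
t=15: (idle)
t=16: (idle)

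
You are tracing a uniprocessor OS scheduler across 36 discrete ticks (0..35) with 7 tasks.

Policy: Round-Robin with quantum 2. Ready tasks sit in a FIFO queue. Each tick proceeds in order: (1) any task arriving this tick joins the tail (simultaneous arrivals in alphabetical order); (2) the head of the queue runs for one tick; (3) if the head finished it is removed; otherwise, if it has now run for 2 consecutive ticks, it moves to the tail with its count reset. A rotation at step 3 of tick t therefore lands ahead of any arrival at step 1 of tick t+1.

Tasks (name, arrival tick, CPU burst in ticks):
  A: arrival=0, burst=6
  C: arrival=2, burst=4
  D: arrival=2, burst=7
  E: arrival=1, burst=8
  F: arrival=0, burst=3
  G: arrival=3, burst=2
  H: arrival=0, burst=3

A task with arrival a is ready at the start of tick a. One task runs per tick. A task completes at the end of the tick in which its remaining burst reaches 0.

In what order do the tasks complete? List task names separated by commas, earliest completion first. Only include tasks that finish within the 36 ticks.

completion order = G, F, H, A, C, E, D

t=0: queue=[A,F,H] q_used=0 → run A
t=1: queue=[A,F,H,E] q_used=1 → run A
t=2: queue=[F,H,E,A,C,D] q_used=0 → run F
t=3: queue=[F,H,E,A,C,D,G] q_used=1 → run F
t=4: queue=[H,E,A,C,D,G,F] q_used=0 → run H
t=5: queue=[H,E,A,C,D,G,F] q_used=1 → run H
t=6: queue=[E,A,C,D,G,F,H] q_used=0 → run E
t=7: queue=[E,A,C,D,G,F,H] q_used=1 → run E
t=8: queue=[A,C,D,G,F,H,E] q_used=0 → run A
t=9: queue=[A,C,D,G,F,H,E] q_used=1 → run A
t=10: queue=[C,D,G,F,H,E,A] q_used=0 → run C
t=11: queue=[C,D,G,F,H,E,A] q_used=1 → run C
t=12: queue=[D,G,F,H,E,A,C] q_used=0 → run D
t=13: queue=[D,G,F,H,E,A,C] q_used=1 → run D
t=14: queue=[G,F,H,E,A,C,D] q_used=0 → run G
t=15: queue=[G,F,H,E,A,C,D] q_used=1 → run G
t=16: queue=[F,H,E,A,C,D] q_used=0 → run F
t=17: queue=[H,E,A,C,D] q_used=0 → run H
t=18: queue=[E,A,C,D] q_used=0 → run E
t=19: queue=[E,A,C,D] q_used=1 → run E
t=20: queue=[A,C,D,E] q_used=0 → run A
t=21: queue=[A,C,D,E] q_used=1 → run A
t=22: queue=[C,D,E] q_used=0 → run C
t=23: queue=[C,D,E] q_used=1 → run C
t=24: queue=[D,E] q_used=0 → run D
t=25: queue=[D,E] q_used=1 → run D
t=26: queue=[E,D] q_used=0 → run E
t=27: queue=[E,D] q_used=1 → run E
t=28: queue=[D,E] q_used=0 → run D
t=29: queue=[D,E] q_used=1 → run D
t=30: queue=[E,D] q_used=0 → run E
t=31: queue=[E,D] q_used=1 → run E
t=32: queue=[D] q_used=0 → run D
t=33: (idle)
t=34: (idle)
t=35: (idle)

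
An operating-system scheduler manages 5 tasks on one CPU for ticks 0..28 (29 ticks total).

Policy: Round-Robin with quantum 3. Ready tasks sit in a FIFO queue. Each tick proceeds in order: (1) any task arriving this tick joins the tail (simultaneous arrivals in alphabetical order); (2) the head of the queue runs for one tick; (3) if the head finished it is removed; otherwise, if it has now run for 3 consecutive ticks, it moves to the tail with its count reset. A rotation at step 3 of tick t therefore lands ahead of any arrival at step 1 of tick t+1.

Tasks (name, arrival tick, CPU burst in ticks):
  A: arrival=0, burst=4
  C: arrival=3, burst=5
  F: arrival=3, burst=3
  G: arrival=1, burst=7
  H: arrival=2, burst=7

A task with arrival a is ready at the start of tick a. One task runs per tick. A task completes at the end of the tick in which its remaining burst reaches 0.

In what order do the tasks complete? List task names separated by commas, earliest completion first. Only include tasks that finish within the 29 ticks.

t=0: queue=[A] q_used=0 → run A
t=1: queue=[A,G] q_used=1 → run A
t=2: queue=[A,G,H] q_used=2 → run A
t=3: queue=[G,H,A,C,F] q_used=0 → run G
t=4: queue=[G,H,A,C,F] q_used=1 → run G
t=5: queue=[G,H,A,C,F] q_used=2 → run G
t=6: queue=[H,A,C,F,G] q_used=0 → run H
t=7: queue=[H,A,C,F,G] q_used=1 → run H
t=8: queue=[H,A,C,F,G] q_used=2 → run H
t=9: queue=[A,C,F,G,H] q_used=0 → run A
t=10: queue=[C,F,G,H] q_used=0 → run C
t=11: queue=[C,F,G,H] q_used=1 → run C
t=12: queue=[C,F,G,H] q_used=2 → run C
t=13: queue=[F,G,H,C] q_used=0 → run F
t=14: queue=[F,G,H,C] q_used=1 → run F
t=15: queue=[F,G,H,C] q_used=2 → run F
t=16: queue=[G,H,C] q_used=0 → run G
t=17: queue=[G,H,C] q_used=1 → run G
t=18: queue=[G,H,C] q_used=2 → run G
t=19: queue=[H,C,G] q_used=0 → run H
t=20: queue=[H,C,G] q_used=1 → run H
t=21: queue=[H,C,G] q_used=2 → run H
t=22: queue=[C,G,H] q_used=0 → run C
t=23: queue=[C,G,H] q_used=1 → run C
t=24: queue=[G,H] q_used=0 → run G
t=25: queue=[H] q_used=0 → run H
t=26: (idle)
t=27: (idle)
t=28: (idle)

completion order = A, F, C, G, H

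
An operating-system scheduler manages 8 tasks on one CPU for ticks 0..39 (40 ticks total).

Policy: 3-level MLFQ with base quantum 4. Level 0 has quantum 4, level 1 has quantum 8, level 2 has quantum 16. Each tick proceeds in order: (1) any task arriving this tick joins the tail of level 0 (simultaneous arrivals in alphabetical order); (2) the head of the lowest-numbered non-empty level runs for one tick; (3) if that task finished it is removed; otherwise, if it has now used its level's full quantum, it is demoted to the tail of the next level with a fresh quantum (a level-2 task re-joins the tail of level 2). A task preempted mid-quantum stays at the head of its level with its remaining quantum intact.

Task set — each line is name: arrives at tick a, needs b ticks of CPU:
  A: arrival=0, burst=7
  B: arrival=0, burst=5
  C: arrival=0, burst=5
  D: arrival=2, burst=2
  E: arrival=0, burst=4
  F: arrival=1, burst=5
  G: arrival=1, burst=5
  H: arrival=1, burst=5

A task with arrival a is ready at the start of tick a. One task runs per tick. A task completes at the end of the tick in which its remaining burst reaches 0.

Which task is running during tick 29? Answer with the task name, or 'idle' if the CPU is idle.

t=0: L0/L1/L2 = ABCE/-/- → run A
t=1: L0/L1/L2 = ABCEFGH/-/- → run A
t=2: L0/L1/L2 = ABCEFGHD/-/- → run A
t=3: L0/L1/L2 = ABCEFGHD/-/- → run A
t=4: L0/L1/L2 = BCEFGHD/A/- → run B
t=5: L0/L1/L2 = BCEFGHD/A/- → run B
t=6: L0/L1/L2 = BCEFGHD/A/- → run B
t=7: L0/L1/L2 = BCEFGHD/A/- → run B
t=8: L0/L1/L2 = CEFGHD/AB/- → run C
t=9: L0/L1/L2 = CEFGHD/AB/- → run C
t=10: L0/L1/L2 = CEFGHD/AB/- → run C
t=11: L0/L1/L2 = CEFGHD/AB/- → run C
t=12: L0/L1/L2 = EFGHD/ABC/- → run E
t=13: L0/L1/L2 = EFGHD/ABC/- → run E
t=14: L0/L1/L2 = EFGHD/ABC/- → run E
t=15: L0/L1/L2 = EFGHD/ABC/- → run E
t=16: L0/L1/L2 = FGHD/ABC/- → run F
t=17: L0/L1/L2 = FGHD/ABC/- → run F
t=18: L0/L1/L2 = FGHD/ABC/- → run F
t=19: L0/L1/L2 = FGHD/ABC/- → run F
t=20: L0/L1/L2 = GHD/ABCF/- → run G
t=21: L0/L1/L2 = GHD/ABCF/- → run G
t=22: L0/L1/L2 = GHD/ABCF/- → run G
t=23: L0/L1/L2 = GHD/ABCF/- → run G
t=24: L0/L1/L2 = HD/ABCFG/- → run H
t=25: L0/L1/L2 = HD/ABCFG/- → run H
t=26: L0/L1/L2 = HD/ABCFG/- → run H
t=27: L0/L1/L2 = HD/ABCFG/- → run H
t=28: L0/L1/L2 = D/ABCFGH/- → run D
t=29: L0/L1/L2 = D/ABCFGH/- → run D
t=30: L0/L1/L2 = -/ABCFGH/- → run A
t=31: L0/L1/L2 = -/ABCFGH/- → run A
t=32: L0/L1/L2 = -/ABCFGH/- → run A
t=33: L0/L1/L2 = -/BCFGH/- → run B
t=34: L0/L1/L2 = -/CFGH/- → run C
t=35: L0/L1/L2 = -/FGH/- → run F
t=36: L0/L1/L2 = -/GH/- → run G
t=37: L0/L1/L2 = -/H/- → run H
t=38: (idle)
t=39: (idle)

running at tick 29 = D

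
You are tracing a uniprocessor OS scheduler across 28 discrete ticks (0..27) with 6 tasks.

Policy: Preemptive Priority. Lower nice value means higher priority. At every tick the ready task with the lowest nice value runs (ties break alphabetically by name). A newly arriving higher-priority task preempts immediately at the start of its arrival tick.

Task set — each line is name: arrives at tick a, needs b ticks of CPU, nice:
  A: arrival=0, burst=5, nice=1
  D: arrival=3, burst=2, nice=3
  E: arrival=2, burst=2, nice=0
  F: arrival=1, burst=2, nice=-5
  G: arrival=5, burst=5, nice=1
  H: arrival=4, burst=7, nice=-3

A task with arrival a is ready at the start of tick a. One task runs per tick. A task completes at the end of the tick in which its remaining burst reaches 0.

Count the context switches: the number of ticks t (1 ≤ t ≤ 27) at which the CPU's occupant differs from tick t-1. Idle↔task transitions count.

t=0: ready={A} → run A
t=1: ready={A,F} → run F
t=2: ready={A,E,F} → run F
t=3: ready={A,D,E} → run E
t=4: ready={A,D,E,H} → run H
t=5: ready={A,D,E,G,H} → run H
t=6: ready={A,D,E,G,H} → run H
t=7: ready={A,D,E,G,H} → run H
t=8: ready={A,D,E,G,H} → run H
t=9: ready={A,D,E,G,H} → run H
t=10: ready={A,D,E,G,H} → run H
t=11: ready={A,D,E,G} → run E
t=12: ready={A,D,G} → run A
t=13: ready={A,D,G} → run A
t=14: ready={A,D,G} → run A
t=15: ready={A,D,G} → run A
t=16: ready={D,G} → run G
t=17: ready={D,G} → run G
t=18: ready={D,G} → run G
t=19: ready={D,G} → run G
t=20: ready={D,G} → run G
t=21: ready={D} → run D
t=22: ready={D} → run D
t=23: (idle)
t=24: (idle)
t=25: (idle)
t=26: (idle)
t=27: (idle)

context switches = 8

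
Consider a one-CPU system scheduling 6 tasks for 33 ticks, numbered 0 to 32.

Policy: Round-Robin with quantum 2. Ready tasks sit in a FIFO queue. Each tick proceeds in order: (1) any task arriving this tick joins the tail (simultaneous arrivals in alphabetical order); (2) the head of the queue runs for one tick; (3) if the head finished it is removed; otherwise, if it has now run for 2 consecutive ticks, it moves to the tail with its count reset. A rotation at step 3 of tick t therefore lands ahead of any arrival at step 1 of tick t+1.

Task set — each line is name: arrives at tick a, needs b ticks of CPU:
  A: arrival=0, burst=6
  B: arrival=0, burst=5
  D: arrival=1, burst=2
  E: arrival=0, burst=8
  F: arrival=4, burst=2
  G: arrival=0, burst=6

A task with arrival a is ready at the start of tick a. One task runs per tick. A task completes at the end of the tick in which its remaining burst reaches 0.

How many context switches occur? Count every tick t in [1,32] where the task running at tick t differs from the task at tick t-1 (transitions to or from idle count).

context switches = 15

t=0: queue=[A,B,E,G] q_used=0 → run A
t=1: queue=[A,B,E,G,D] q_used=1 → run A
t=2: queue=[B,E,G,D,A] q_used=0 → run B
t=3: queue=[B,E,G,D,A] q_used=1 → run B
t=4: queue=[E,G,D,A,B,F] q_used=0 → run E
t=5: queue=[E,G,D,A,B,F] q_used=1 → run E
t=6: queue=[G,D,A,B,F,E] q_used=0 → run G
t=7: queue=[G,D,A,B,F,E] q_used=1 → run G
t=8: queue=[D,A,B,F,E,G] q_used=0 → run D
t=9: queue=[D,A,B,F,E,G] q_used=1 → run D
t=10: queue=[A,B,F,E,G] q_used=0 → run A
t=11: queue=[A,B,F,E,G] q_used=1 → run A
t=12: queue=[B,F,E,G,A] q_used=0 → run B
t=13: queue=[B,F,E,G,A] q_used=1 → run B
t=14: queue=[F,E,G,A,B] q_used=0 → run F
t=15: queue=[F,E,G,A,B] q_used=1 → run F
t=16: queue=[E,G,A,B] q_used=0 → run E
t=17: queue=[E,G,A,B] q_used=1 → run E
t=18: queue=[G,A,B,E] q_used=0 → run G
t=19: queue=[G,A,B,E] q_used=1 → run G
t=20: queue=[A,B,E,G] q_used=0 → run A
t=21: queue=[A,B,E,G] q_used=1 → run A
t=22: queue=[B,E,G] q_used=0 → run B
t=23: queue=[E,G] q_used=0 → run E
t=24: queue=[E,G] q_used=1 → run E
t=25: queue=[G,E] q_used=0 → run G
t=26: queue=[G,E] q_used=1 → run G
t=27: queue=[E] q_used=0 → run E
t=28: queue=[E] q_used=1 → run E
t=29: (idle)
t=30: (idle)
t=31: (idle)
t=32: (idle)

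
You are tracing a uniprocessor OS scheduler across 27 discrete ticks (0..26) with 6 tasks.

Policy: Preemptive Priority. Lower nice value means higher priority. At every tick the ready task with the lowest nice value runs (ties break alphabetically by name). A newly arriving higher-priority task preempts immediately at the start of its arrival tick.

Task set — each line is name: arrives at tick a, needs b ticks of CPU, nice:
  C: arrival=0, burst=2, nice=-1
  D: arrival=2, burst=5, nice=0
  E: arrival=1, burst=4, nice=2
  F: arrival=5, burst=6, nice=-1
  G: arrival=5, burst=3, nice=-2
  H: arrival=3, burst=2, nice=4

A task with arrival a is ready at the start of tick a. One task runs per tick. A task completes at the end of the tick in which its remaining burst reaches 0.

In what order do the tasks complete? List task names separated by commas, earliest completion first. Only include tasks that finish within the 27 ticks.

completion order = C, G, F, D, E, H

t=0: ready={C} → run C
t=1: ready={C,E} → run C
t=2: ready={D,E} → run D
t=3: ready={D,E,H} → run D
t=4: ready={D,E,H} → run D
t=5: ready={D,E,F,G,H} → run G
t=6: ready={D,E,F,G,H} → run G
t=7: ready={D,E,F,G,H} → run G
t=8: ready={D,E,F,H} → run F
t=9: ready={D,E,F,H} → run F
t=10: ready={D,E,F,H} → run F
t=11: ready={D,E,F,H} → run F
t=12: ready={D,E,F,H} → run F
t=13: ready={D,E,F,H} → run F
t=14: ready={D,E,H} → run D
t=15: ready={D,E,H} → run D
t=16: ready={E,H} → run E
t=17: ready={E,H} → run E
t=18: ready={E,H} → run E
t=19: ready={E,H} → run E
t=20: ready={H} → run H
t=21: ready={H} → run H
t=22: (idle)
t=23: (idle)
t=24: (idle)
t=25: (idle)
t=26: (idle)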